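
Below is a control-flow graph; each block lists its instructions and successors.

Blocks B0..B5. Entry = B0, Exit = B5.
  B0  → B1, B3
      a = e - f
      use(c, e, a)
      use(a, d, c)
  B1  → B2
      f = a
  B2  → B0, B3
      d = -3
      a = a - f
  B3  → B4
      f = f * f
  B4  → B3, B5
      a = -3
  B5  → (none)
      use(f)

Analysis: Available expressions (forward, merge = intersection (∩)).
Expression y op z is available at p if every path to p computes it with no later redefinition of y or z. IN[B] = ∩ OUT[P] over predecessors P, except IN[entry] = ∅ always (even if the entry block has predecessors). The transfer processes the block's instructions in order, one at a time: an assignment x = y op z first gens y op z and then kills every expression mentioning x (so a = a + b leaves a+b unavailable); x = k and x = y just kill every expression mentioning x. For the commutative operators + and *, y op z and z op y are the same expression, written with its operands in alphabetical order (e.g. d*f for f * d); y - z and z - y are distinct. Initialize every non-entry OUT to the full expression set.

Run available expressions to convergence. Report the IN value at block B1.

Answer: {e-f}

Working:
Per-block solution:
  B0:  IN={}  OUT={e-f}
  B1:  IN={e-f}  OUT={}
  B2:  IN={}  OUT={}
  B3:  IN={}  OUT={}
  B4:  IN={}  OUT={}
  B5:  IN={}  OUT={}

Merge at B1: IN[B1] = OUT[B0] = {e-f}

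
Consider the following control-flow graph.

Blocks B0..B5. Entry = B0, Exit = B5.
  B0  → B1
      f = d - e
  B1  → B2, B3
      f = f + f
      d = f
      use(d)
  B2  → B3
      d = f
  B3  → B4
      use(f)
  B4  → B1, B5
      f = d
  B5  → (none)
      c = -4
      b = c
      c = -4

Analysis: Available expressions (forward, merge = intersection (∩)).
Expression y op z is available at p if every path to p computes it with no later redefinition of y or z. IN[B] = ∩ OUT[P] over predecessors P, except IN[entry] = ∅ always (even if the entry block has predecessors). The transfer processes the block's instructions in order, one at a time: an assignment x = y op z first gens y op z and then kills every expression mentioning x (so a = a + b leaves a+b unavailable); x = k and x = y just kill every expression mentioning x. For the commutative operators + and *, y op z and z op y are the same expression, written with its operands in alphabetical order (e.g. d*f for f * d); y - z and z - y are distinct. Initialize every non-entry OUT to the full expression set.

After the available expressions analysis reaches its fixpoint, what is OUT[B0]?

Fixpoint table:
  B0: | IN={} | OUT={d-e}
  B1: | IN={} | OUT={}
  B2: | IN={} | OUT={}
  B3: | IN={} | OUT={}
  B4: | IN={} | OUT={}
  B5: | IN={} | OUT={}

B0 is the boundary node: IN[B0] = {}
Applying B0's transfer function to that IN value gives OUT[B0] (row B0 above).

Answer: {d-e}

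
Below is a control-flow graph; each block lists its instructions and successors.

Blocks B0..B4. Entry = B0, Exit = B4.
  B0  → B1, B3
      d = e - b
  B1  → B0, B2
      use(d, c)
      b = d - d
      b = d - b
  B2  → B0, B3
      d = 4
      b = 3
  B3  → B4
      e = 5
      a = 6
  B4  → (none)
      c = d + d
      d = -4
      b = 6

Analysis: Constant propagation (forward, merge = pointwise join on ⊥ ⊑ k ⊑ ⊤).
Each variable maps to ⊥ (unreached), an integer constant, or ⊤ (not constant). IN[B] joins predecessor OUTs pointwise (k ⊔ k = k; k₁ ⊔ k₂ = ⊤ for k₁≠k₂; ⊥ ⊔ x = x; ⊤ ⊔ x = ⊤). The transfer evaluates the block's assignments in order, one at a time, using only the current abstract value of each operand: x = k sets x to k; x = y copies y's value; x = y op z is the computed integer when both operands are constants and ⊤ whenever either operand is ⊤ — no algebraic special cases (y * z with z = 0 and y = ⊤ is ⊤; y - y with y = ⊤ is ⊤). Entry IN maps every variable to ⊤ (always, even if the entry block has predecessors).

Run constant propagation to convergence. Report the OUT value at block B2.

Answer: {a: ⊤, b: 3, c: ⊤, d: 4, e: ⊤, f: ⊤}

Derivation:
Per-block solution:
  B0: | IN=(all ⊤) | OUT=(all ⊤)
  B1: | IN=(all ⊤) | OUT=(all ⊤)
  B2: | IN=(all ⊤) | OUT={b:3, d:4; rest ⊤}
  B3: | IN=(all ⊤) | OUT={a:6, e:5; rest ⊤}
  B4: | IN={a:6, e:5; rest ⊤} | OUT={a:6, b:6, d:-4, e:5; rest ⊤}

Merge at B2: IN[B2] = OUT[B1] = {a: ⊤, b: ⊤, c: ⊤, d: ⊤, e: ⊤, f: ⊤}
Applying B2's transfer function to that IN value gives OUT[B2] (row B2 above).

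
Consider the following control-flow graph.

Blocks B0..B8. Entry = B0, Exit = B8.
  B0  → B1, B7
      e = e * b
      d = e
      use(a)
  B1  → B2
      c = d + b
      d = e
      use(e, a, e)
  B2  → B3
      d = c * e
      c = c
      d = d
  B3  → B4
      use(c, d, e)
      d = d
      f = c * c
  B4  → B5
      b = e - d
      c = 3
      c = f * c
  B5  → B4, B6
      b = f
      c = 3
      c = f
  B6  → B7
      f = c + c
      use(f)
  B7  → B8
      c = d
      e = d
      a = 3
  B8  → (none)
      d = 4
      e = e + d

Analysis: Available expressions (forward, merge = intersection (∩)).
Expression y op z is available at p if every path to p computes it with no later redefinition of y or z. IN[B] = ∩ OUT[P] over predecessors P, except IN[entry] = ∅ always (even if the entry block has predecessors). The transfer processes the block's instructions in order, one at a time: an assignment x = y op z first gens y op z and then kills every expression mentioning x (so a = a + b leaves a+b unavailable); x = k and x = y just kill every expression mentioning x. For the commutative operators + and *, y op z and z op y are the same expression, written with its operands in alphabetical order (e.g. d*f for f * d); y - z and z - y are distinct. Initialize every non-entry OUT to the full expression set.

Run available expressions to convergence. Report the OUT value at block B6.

Per-block solution:
  B0: | IN={} | OUT={}
  B1: | IN={} | OUT={}
  B2: | IN={} | OUT={}
  B3: | IN={} | OUT={c*c}
  B4: | IN={} | OUT={e-d}
  B5: | IN={e-d} | OUT={e-d}
  B6: | IN={e-d} | OUT={c+c, e-d}
  B7: | IN={} | OUT={}
  B8: | IN={} | OUT={}

Merge at B6: IN[B6] = OUT[B5] = {e-d}
Applying B6's transfer function to that IN value gives OUT[B6] (row B6 above).

Answer: {c+c, e-d}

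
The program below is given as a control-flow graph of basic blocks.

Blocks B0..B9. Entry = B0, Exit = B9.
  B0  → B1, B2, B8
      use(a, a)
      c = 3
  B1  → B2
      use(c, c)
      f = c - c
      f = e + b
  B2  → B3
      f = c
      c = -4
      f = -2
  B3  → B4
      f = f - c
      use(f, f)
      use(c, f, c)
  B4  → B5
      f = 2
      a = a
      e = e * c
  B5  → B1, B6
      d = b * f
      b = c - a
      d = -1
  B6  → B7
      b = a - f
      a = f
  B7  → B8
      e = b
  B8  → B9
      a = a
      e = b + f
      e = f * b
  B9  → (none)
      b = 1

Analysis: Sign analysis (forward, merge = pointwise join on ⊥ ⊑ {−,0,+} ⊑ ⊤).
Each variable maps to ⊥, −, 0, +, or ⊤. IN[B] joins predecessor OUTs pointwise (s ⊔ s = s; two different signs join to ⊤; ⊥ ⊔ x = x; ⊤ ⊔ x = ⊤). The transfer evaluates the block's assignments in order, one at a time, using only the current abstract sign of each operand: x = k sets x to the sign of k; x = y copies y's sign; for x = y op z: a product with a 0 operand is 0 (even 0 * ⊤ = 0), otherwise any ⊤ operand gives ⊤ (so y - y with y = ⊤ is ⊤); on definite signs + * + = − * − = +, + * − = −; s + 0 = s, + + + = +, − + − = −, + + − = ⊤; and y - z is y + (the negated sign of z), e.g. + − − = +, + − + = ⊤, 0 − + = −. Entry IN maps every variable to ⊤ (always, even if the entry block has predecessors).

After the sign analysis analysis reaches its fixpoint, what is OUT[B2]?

Answer: {a: ⊤, b: ⊤, c: -, d: ⊤, e: ⊤, f: -}

Trace:
Per-block solution:
  B0:   IN=(all ⊤)   OUT={c:+; rest ⊤}
  B1:   IN=(all ⊤)   OUT=(all ⊤)
  B2:   IN=(all ⊤)   OUT={c:-, f:-; rest ⊤}
  B3:   IN={c:-, f:-; rest ⊤}   OUT={c:-; rest ⊤}
  B4:   IN={c:-; rest ⊤}   OUT={c:-, f:+; rest ⊤}
  B5:   IN={c:-, f:+; rest ⊤}   OUT={c:-, d:-, f:+; rest ⊤}
  B6:   IN={c:-, d:-, f:+; rest ⊤}   OUT={a:+, c:-, d:-, f:+; rest ⊤}
  B7:   IN={a:+, c:-, d:-, f:+; rest ⊤}   OUT={a:+, c:-, d:-, f:+; rest ⊤}
  B8:   IN=(all ⊤)   OUT=(all ⊤)
  B9:   IN=(all ⊤)   OUT={b:+; rest ⊤}

Merge at B2: IN[B2] = OUT[B0] ⊔ OUT[B1] = {a: ⊤, b: ⊤, c: ⊤, d: ⊤, e: ⊤, f: ⊤}
Applying B2's transfer function to that IN value gives OUT[B2] (row B2 above).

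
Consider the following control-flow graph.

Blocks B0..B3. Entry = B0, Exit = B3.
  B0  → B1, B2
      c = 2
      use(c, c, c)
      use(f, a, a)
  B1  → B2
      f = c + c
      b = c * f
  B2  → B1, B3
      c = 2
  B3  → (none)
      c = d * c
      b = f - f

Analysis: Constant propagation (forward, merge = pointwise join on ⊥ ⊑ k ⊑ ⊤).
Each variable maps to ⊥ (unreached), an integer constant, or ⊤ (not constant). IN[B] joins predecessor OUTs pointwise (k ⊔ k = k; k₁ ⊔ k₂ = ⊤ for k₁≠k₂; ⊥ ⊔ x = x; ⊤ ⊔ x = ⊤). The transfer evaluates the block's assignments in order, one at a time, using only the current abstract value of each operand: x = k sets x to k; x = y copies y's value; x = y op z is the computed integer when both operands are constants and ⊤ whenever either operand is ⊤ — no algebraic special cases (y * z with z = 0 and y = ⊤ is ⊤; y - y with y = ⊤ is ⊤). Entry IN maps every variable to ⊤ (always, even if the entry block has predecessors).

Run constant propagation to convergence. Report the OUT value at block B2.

Answer: {a: ⊤, b: ⊤, c: 2, d: ⊤, e: ⊤, f: ⊤}

Trace:
Fixpoint table:
  B0: | IN=(all ⊤) | OUT={c:2; rest ⊤}
  B1: | IN={c:2; rest ⊤} | OUT={b:8, c:2, f:4; rest ⊤}
  B2: | IN={c:2; rest ⊤} | OUT={c:2; rest ⊤}
  B3: | IN={c:2; rest ⊤} | OUT=(all ⊤)

Merge at B2: IN[B2] = OUT[B0] ⊔ OUT[B1] = {a: ⊤, b: ⊤, c: 2, d: ⊤, e: ⊤, f: ⊤}
Applying B2's transfer function to that IN value gives OUT[B2] (row B2 above).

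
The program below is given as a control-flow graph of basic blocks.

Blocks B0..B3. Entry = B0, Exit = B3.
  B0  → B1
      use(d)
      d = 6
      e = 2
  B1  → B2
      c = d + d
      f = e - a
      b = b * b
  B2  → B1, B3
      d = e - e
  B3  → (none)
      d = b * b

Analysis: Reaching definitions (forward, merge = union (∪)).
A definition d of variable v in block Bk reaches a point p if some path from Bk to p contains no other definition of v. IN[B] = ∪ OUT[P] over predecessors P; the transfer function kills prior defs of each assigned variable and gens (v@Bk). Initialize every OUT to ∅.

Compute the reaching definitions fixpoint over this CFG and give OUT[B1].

Answer: {b@B1, c@B1, d@B0, d@B2, e@B0, f@B1}

Trace:
Per-block solution:
  B0: | IN={} | OUT={d@B0, e@B0}
  B1: | IN={b@B1, c@B1, d@B0, d@B2, e@B0, f@B1} | OUT={b@B1, c@B1, d@B0, d@B2, e@B0, f@B1}
  B2: | IN={b@B1, c@B1, d@B0, d@B2, e@B0, f@B1} | OUT={b@B1, c@B1, d@B2, e@B0, f@B1}
  B3: | IN={b@B1, c@B1, d@B2, e@B0, f@B1} | OUT={b@B1, c@B1, d@B3, e@B0, f@B1}

Merge at B1: IN[B1] = OUT[B0] ⊔ OUT[B2] = {b@B1, c@B1, d@B0, d@B2, e@B0, f@B1}
Applying B1's transfer function to that IN value gives OUT[B1] (row B1 above).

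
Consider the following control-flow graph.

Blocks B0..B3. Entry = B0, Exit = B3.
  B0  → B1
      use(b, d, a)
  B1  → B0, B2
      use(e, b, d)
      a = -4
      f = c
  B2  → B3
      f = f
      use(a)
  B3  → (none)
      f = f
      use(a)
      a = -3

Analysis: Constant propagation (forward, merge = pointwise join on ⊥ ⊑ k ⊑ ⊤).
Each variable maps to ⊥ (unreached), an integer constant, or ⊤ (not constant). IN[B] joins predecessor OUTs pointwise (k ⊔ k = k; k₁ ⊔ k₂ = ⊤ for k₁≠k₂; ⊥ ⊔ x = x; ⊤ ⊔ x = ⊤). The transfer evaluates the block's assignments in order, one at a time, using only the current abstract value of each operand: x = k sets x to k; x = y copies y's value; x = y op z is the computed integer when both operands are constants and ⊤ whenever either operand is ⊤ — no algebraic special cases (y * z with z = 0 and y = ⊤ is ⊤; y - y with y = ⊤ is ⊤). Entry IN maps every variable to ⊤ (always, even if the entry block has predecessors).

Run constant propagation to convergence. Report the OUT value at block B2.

Fixpoint table:
  B0: | IN=(all ⊤) | OUT=(all ⊤)
  B1: | IN=(all ⊤) | OUT={a:-4; rest ⊤}
  B2: | IN={a:-4; rest ⊤} | OUT={a:-4; rest ⊤}
  B3: | IN={a:-4; rest ⊤} | OUT={a:-3; rest ⊤}

Merge at B2: IN[B2] = OUT[B1] = {a: -4, b: ⊤, c: ⊤, d: ⊤, e: ⊤, f: ⊤}
Applying B2's transfer function to that IN value gives OUT[B2] (row B2 above).

Answer: {a: -4, b: ⊤, c: ⊤, d: ⊤, e: ⊤, f: ⊤}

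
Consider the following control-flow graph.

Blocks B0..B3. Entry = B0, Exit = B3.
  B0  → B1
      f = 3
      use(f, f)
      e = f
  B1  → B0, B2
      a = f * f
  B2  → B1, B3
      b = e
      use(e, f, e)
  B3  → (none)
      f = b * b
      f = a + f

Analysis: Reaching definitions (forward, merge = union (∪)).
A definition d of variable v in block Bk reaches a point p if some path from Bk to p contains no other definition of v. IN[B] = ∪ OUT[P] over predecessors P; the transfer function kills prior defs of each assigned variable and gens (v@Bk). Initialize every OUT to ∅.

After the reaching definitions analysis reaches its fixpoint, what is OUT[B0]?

Converged values:
  B0:   IN={a@B1, b@B2, e@B0, f@B0}   OUT={a@B1, b@B2, e@B0, f@B0}
  B1:   IN={a@B1, b@B2, e@B0, f@B0}   OUT={a@B1, b@B2, e@B0, f@B0}
  B2:   IN={a@B1, b@B2, e@B0, f@B0}   OUT={a@B1, b@B2, e@B0, f@B0}
  B3:   IN={a@B1, b@B2, e@B0, f@B0}   OUT={a@B1, b@B2, e@B0, f@B3}

Merge at B0 (entry node, so the boundary value {} is joined with the incoming edge(s)): IN[B0] = {} ⊔ OUT[B1] = {a@B1, b@B2, e@B0, f@B0}
Applying B0's transfer function to that IN value gives OUT[B0] (row B0 above).

Answer: {a@B1, b@B2, e@B0, f@B0}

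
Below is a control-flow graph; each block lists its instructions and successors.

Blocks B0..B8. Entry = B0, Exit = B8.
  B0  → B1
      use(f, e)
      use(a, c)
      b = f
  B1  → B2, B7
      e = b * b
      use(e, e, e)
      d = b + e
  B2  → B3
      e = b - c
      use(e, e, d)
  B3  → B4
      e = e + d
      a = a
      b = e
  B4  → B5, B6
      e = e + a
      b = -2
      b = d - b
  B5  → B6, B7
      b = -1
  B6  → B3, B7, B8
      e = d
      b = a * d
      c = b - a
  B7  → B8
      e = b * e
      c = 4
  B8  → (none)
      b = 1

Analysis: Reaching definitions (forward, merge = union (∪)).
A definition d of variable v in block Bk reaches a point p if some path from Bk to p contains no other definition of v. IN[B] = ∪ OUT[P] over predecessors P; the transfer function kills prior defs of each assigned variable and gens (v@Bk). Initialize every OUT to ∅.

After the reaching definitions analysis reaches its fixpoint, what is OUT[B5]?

Answer: {a@B3, b@B5, c@B6, d@B1, e@B4}

Derivation:
Fixpoint table:
  B0: | IN={} | OUT={b@B0}
  B1: | IN={b@B0} | OUT={b@B0, d@B1, e@B1}
  B2: | IN={b@B0, d@B1, e@B1} | OUT={b@B0, d@B1, e@B2}
  B3: | IN={a@B3, b@B0, b@B6, c@B6, d@B1, e@B2, e@B6} | OUT={a@B3, b@B3, c@B6, d@B1, e@B3}
  B4: | IN={a@B3, b@B3, c@B6, d@B1, e@B3} | OUT={a@B3, b@B4, c@B6, d@B1, e@B4}
  B5: | IN={a@B3, b@B4, c@B6, d@B1, e@B4} | OUT={a@B3, b@B5, c@B6, d@B1, e@B4}
  B6: | IN={a@B3, b@B4, b@B5, c@B6, d@B1, e@B4} | OUT={a@B3, b@B6, c@B6, d@B1, e@B6}
  B7: | IN={a@B3, b@B0, b@B5, b@B6, c@B6, d@B1, e@B1, e@B4, e@B6} | OUT={a@B3, b@B0, b@B5, b@B6, c@B7, d@B1, e@B7}
  B8: | IN={a@B3, b@B0, b@B5, b@B6, c@B6, c@B7, d@B1, e@B6, e@B7} | OUT={a@B3, b@B8, c@B6, c@B7, d@B1, e@B6, e@B7}

Merge at B5: IN[B5] = OUT[B4] = {a@B3, b@B4, c@B6, d@B1, e@B4}
Applying B5's transfer function to that IN value gives OUT[B5] (row B5 above).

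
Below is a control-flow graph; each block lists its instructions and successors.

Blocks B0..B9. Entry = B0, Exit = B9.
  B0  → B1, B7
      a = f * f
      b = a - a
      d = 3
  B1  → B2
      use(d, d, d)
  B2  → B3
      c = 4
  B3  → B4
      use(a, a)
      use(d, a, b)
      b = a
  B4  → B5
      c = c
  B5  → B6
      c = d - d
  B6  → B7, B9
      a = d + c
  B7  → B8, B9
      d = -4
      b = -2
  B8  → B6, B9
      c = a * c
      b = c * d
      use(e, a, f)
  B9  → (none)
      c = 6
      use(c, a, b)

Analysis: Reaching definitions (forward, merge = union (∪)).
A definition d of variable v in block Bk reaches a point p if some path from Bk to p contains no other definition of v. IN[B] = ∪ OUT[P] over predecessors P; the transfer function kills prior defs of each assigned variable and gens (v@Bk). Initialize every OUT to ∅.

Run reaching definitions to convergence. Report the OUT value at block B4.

Fixpoint table:
  B0:   IN={}   OUT={a@B0, b@B0, d@B0}
  B1:   IN={a@B0, b@B0, d@B0}   OUT={a@B0, b@B0, d@B0}
  B2:   IN={a@B0, b@B0, d@B0}   OUT={a@B0, b@B0, c@B2, d@B0}
  B3:   IN={a@B0, b@B0, c@B2, d@B0}   OUT={a@B0, b@B3, c@B2, d@B0}
  B4:   IN={a@B0, b@B3, c@B2, d@B0}   OUT={a@B0, b@B3, c@B4, d@B0}
  B5:   IN={a@B0, b@B3, c@B4, d@B0}   OUT={a@B0, b@B3, c@B5, d@B0}
  B6:   IN={a@B0, a@B6, b@B3, b@B8, c@B5, c@B8, d@B0, d@B7}   OUT={a@B6, b@B3, b@B8, c@B5, c@B8, d@B0, d@B7}
  B7:   IN={a@B0, a@B6, b@B0, b@B3, b@B8, c@B5, c@B8, d@B0, d@B7}   OUT={a@B0, a@B6, b@B7, c@B5, c@B8, d@B7}
  B8:   IN={a@B0, a@B6, b@B7, c@B5, c@B8, d@B7}   OUT={a@B0, a@B6, b@B8, c@B8, d@B7}
  B9:   IN={a@B0, a@B6, b@B3, b@B7, b@B8, c@B5, c@B8, d@B0, d@B7}   OUT={a@B0, a@B6, b@B3, b@B7, b@B8, c@B9, d@B0, d@B7}

Merge at B4: IN[B4] = OUT[B3] = {a@B0, b@B3, c@B2, d@B0}
Applying B4's transfer function to that IN value gives OUT[B4] (row B4 above).

Answer: {a@B0, b@B3, c@B4, d@B0}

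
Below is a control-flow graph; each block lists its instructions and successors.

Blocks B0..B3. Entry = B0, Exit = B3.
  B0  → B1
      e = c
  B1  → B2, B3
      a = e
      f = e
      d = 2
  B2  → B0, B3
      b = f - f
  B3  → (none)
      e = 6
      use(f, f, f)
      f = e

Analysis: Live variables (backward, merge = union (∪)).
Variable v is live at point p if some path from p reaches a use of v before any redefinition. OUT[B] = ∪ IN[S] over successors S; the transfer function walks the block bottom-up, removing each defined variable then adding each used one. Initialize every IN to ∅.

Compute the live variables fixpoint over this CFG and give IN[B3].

Fixpoint table:
  B0:  IN={c}  OUT={c, e}
  B1:  IN={c, e}  OUT={c, f}
  B2:  IN={c, f}  OUT={c, f}
  B3:  IN={f}  OUT={}

B3 is the boundary node: OUT[B3] = {}
Applying B3's transfer function to that OUT value gives IN[B3] (row B3 above).

Answer: {f}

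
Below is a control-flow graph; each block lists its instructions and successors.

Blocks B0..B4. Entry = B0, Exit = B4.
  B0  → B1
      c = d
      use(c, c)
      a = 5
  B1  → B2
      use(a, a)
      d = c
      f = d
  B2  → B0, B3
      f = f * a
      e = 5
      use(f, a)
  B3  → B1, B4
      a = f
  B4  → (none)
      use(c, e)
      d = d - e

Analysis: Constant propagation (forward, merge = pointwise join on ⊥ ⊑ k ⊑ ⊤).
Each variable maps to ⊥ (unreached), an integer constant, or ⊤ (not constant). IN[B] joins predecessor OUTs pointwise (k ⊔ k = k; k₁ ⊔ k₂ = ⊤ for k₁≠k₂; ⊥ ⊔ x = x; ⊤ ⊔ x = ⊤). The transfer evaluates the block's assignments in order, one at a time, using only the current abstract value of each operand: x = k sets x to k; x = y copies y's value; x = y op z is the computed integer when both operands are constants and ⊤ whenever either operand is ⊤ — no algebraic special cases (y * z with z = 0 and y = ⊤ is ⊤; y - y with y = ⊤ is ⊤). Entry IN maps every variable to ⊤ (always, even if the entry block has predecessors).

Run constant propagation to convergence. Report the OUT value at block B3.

Converged values:
  B0:   IN=(all ⊤)   OUT={a:5; rest ⊤}
  B1:   IN=(all ⊤)   OUT=(all ⊤)
  B2:   IN=(all ⊤)   OUT={e:5; rest ⊤}
  B3:   IN={e:5; rest ⊤}   OUT={e:5; rest ⊤}
  B4:   IN={e:5; rest ⊤}   OUT={e:5; rest ⊤}

Merge at B3: IN[B3] = OUT[B2] = {a: ⊤, b: ⊤, c: ⊤, d: ⊤, e: 5, f: ⊤}
Applying B3's transfer function to that IN value gives OUT[B3] (row B3 above).

Answer: {a: ⊤, b: ⊤, c: ⊤, d: ⊤, e: 5, f: ⊤}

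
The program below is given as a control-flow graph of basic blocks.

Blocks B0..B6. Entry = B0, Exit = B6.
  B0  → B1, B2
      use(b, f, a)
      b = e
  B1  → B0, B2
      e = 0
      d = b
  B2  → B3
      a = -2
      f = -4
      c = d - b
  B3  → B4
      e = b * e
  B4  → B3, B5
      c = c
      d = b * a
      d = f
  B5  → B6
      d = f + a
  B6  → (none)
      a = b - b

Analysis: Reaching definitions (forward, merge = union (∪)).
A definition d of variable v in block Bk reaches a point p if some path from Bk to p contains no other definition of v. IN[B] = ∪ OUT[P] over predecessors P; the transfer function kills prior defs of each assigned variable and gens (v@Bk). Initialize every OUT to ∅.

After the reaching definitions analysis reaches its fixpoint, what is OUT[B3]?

Answer: {a@B2, b@B0, c@B2, c@B4, d@B1, d@B4, e@B3, f@B2}

Derivation:
Fixpoint table:
  B0:  IN={b@B0, d@B1, e@B1}  OUT={b@B0, d@B1, e@B1}
  B1:  IN={b@B0, d@B1, e@B1}  OUT={b@B0, d@B1, e@B1}
  B2:  IN={b@B0, d@B1, e@B1}  OUT={a@B2, b@B0, c@B2, d@B1, e@B1, f@B2}
  B3:  IN={a@B2, b@B0, c@B2, c@B4, d@B1, d@B4, e@B1, e@B3, f@B2}  OUT={a@B2, b@B0, c@B2, c@B4, d@B1, d@B4, e@B3, f@B2}
  B4:  IN={a@B2, b@B0, c@B2, c@B4, d@B1, d@B4, e@B3, f@B2}  OUT={a@B2, b@B0, c@B4, d@B4, e@B3, f@B2}
  B5:  IN={a@B2, b@B0, c@B4, d@B4, e@B3, f@B2}  OUT={a@B2, b@B0, c@B4, d@B5, e@B3, f@B2}
  B6:  IN={a@B2, b@B0, c@B4, d@B5, e@B3, f@B2}  OUT={a@B6, b@B0, c@B4, d@B5, e@B3, f@B2}

Merge at B3: IN[B3] = OUT[B2] ⊔ OUT[B4] = {a@B2, b@B0, c@B2, c@B4, d@B1, d@B4, e@B1, e@B3, f@B2}
Applying B3's transfer function to that IN value gives OUT[B3] (row B3 above).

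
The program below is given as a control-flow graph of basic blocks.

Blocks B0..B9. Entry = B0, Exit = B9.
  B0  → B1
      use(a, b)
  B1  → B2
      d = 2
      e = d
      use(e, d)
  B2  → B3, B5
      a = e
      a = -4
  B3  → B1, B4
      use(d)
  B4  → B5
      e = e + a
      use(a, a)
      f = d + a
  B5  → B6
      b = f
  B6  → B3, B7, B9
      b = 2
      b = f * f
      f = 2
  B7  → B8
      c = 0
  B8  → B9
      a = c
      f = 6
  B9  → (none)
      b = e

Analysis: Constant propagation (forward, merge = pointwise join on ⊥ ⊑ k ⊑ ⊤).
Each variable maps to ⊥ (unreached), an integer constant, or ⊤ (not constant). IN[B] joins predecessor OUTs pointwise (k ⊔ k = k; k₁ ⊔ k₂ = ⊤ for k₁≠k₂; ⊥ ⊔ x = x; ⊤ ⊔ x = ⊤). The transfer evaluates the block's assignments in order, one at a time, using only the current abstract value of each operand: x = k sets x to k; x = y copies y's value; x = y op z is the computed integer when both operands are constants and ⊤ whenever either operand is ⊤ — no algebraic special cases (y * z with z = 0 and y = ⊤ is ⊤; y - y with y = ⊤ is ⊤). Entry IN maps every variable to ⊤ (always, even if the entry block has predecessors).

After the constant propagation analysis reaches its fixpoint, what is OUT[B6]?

Answer: {a: -4, b: ⊤, c: ⊤, d: 2, e: ⊤, f: 2}

Working:
Fixpoint table:
  B0:   IN=(all ⊤)   OUT=(all ⊤)
  B1:   IN=(all ⊤)   OUT={d:2, e:2; rest ⊤}
  B2:   IN={d:2, e:2; rest ⊤}   OUT={a:-4, d:2, e:2; rest ⊤}
  B3:   IN={a:-4, d:2; rest ⊤}   OUT={a:-4, d:2; rest ⊤}
  B4:   IN={a:-4, d:2; rest ⊤}   OUT={a:-4, d:2, f:-2; rest ⊤}
  B5:   IN={a:-4, d:2; rest ⊤}   OUT={a:-4, d:2; rest ⊤}
  B6:   IN={a:-4, d:2; rest ⊤}   OUT={a:-4, d:2, f:2; rest ⊤}
  B7:   IN={a:-4, d:2, f:2; rest ⊤}   OUT={a:-4, c:0, d:2, f:2; rest ⊤}
  B8:   IN={a:-4, c:0, d:2, f:2; rest ⊤}   OUT={a:0, c:0, d:2, f:6; rest ⊤}
  B9:   IN={d:2; rest ⊤}   OUT={d:2; rest ⊤}

Merge at B6: IN[B6] = OUT[B5] = {a: -4, b: ⊤, c: ⊤, d: 2, e: ⊤, f: ⊤}
Applying B6's transfer function to that IN value gives OUT[B6] (row B6 above).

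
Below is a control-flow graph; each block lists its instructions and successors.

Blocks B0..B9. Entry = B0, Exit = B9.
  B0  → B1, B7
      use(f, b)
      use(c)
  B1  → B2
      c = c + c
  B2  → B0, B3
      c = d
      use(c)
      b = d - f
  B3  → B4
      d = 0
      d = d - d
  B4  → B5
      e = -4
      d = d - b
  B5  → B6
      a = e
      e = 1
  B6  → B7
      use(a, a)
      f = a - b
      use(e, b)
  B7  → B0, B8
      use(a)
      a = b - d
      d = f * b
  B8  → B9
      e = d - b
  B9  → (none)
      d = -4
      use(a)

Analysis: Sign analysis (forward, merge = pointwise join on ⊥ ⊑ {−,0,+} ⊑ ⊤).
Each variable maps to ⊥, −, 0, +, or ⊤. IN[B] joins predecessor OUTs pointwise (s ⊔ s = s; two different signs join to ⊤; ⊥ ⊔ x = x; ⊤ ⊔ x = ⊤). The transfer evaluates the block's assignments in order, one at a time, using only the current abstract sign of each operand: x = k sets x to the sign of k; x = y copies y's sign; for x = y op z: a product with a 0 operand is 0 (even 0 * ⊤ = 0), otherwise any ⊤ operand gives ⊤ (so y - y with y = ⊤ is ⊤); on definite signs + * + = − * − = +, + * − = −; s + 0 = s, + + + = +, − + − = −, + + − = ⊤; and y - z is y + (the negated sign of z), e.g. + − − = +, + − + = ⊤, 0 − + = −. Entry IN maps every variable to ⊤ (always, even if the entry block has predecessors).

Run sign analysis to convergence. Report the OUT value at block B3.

Answer: {a: ⊤, b: ⊤, c: ⊤, d: 0, e: ⊤, f: ⊤}

Working:
Fixpoint table:
  B0:   IN=(all ⊤)   OUT=(all ⊤)
  B1:   IN=(all ⊤)   OUT=(all ⊤)
  B2:   IN=(all ⊤)   OUT=(all ⊤)
  B3:   IN=(all ⊤)   OUT={d:0; rest ⊤}
  B4:   IN={d:0; rest ⊤}   OUT={e:-; rest ⊤}
  B5:   IN={e:-; rest ⊤}   OUT={a:-, e:+; rest ⊤}
  B6:   IN={a:-, e:+; rest ⊤}   OUT={a:-, e:+; rest ⊤}
  B7:   IN=(all ⊤)   OUT=(all ⊤)
  B8:   IN=(all ⊤)   OUT=(all ⊤)
  B9:   IN=(all ⊤)   OUT={d:-; rest ⊤}

Merge at B3: IN[B3] = OUT[B2] = {a: ⊤, b: ⊤, c: ⊤, d: ⊤, e: ⊤, f: ⊤}
Applying B3's transfer function to that IN value gives OUT[B3] (row B3 above).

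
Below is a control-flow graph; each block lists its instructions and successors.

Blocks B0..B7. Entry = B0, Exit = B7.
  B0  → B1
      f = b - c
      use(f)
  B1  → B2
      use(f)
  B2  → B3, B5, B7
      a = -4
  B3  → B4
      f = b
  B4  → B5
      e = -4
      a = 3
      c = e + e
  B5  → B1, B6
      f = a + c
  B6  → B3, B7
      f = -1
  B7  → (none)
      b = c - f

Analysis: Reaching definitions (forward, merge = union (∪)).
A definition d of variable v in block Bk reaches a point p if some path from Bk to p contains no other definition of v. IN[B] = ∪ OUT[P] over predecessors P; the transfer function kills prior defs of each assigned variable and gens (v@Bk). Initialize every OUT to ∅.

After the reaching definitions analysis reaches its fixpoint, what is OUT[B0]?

Fixpoint table:
  B0:   IN={}   OUT={f@B0}
  B1:   IN={a@B2, a@B4, c@B4, e@B4, f@B0, f@B5}   OUT={a@B2, a@B4, c@B4, e@B4, f@B0, f@B5}
  B2:   IN={a@B2, a@B4, c@B4, e@B4, f@B0, f@B5}   OUT={a@B2, c@B4, e@B4, f@B0, f@B5}
  B3:   IN={a@B2, a@B4, c@B4, e@B4, f@B0, f@B5, f@B6}   OUT={a@B2, a@B4, c@B4, e@B4, f@B3}
  B4:   IN={a@B2, a@B4, c@B4, e@B4, f@B3}   OUT={a@B4, c@B4, e@B4, f@B3}
  B5:   IN={a@B2, a@B4, c@B4, e@B4, f@B0, f@B3, f@B5}   OUT={a@B2, a@B4, c@B4, e@B4, f@B5}
  B6:   IN={a@B2, a@B4, c@B4, e@B4, f@B5}   OUT={a@B2, a@B4, c@B4, e@B4, f@B6}
  B7:   IN={a@B2, a@B4, c@B4, e@B4, f@B0, f@B5, f@B6}   OUT={a@B2, a@B4, b@B7, c@B4, e@B4, f@B0, f@B5, f@B6}

B0 is the boundary node: IN[B0] = {}
Applying B0's transfer function to that IN value gives OUT[B0] (row B0 above).

Answer: {f@B0}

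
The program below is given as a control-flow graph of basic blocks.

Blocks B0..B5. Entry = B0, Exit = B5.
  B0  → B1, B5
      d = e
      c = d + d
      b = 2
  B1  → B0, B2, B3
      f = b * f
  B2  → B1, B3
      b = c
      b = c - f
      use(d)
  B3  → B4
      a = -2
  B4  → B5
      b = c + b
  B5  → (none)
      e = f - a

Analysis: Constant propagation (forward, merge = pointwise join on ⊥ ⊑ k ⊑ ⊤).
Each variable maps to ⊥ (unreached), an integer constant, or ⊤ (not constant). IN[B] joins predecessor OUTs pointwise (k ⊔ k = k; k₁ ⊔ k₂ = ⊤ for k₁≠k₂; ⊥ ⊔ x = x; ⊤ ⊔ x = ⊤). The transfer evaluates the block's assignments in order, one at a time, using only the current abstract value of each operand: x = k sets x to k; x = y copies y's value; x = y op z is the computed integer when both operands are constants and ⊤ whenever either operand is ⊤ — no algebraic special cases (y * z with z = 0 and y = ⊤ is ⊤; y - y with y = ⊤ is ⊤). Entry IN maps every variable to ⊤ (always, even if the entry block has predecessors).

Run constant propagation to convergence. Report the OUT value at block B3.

Fixpoint table:
  B0:   IN=(all ⊤)   OUT={b:2; rest ⊤}
  B1:   IN=(all ⊤)   OUT=(all ⊤)
  B2:   IN=(all ⊤)   OUT=(all ⊤)
  B3:   IN=(all ⊤)   OUT={a:-2; rest ⊤}
  B4:   IN={a:-2; rest ⊤}   OUT={a:-2; rest ⊤}
  B5:   IN=(all ⊤)   OUT=(all ⊤)

Merge at B3: IN[B3] = OUT[B1] ⊔ OUT[B2] = {a: ⊤, b: ⊤, c: ⊤, d: ⊤, e: ⊤, f: ⊤}
Applying B3's transfer function to that IN value gives OUT[B3] (row B3 above).

Answer: {a: -2, b: ⊤, c: ⊤, d: ⊤, e: ⊤, f: ⊤}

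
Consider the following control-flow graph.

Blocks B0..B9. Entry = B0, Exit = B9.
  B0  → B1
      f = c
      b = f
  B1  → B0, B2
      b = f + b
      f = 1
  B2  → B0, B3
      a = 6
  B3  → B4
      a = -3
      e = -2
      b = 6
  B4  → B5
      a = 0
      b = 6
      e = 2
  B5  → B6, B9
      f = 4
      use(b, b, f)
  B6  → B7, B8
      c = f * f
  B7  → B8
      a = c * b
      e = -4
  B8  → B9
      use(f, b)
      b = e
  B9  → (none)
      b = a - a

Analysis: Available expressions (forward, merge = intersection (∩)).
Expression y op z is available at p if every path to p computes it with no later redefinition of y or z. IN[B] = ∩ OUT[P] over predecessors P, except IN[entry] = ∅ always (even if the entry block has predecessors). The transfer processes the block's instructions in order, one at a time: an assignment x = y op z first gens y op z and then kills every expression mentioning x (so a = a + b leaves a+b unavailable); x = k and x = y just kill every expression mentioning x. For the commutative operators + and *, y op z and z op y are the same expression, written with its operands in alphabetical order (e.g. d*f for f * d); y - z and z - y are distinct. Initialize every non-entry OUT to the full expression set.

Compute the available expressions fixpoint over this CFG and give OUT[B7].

Answer: {b*c, f*f}

Working:
Per-block solution:
  B0:  IN={}  OUT={}
  B1:  IN={}  OUT={}
  B2:  IN={}  OUT={}
  B3:  IN={}  OUT={}
  B4:  IN={}  OUT={}
  B5:  IN={}  OUT={}
  B6:  IN={}  OUT={f*f}
  B7:  IN={f*f}  OUT={b*c, f*f}
  B8:  IN={f*f}  OUT={f*f}
  B9:  IN={}  OUT={a-a}

Merge at B7: IN[B7] = OUT[B6] = {f*f}
Applying B7's transfer function to that IN value gives OUT[B7] (row B7 above).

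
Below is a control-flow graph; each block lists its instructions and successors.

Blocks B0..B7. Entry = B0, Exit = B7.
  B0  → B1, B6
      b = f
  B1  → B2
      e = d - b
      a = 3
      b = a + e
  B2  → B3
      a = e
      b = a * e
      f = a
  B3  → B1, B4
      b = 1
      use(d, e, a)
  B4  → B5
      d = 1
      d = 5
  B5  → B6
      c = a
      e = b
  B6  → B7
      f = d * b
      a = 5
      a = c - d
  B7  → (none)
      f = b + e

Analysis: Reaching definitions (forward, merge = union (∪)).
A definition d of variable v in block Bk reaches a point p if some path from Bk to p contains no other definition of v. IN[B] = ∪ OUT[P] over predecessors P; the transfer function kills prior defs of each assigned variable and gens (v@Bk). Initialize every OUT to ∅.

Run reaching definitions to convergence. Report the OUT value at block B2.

Answer: {a@B2, b@B2, e@B1, f@B2}

Derivation:
Converged values:
  B0:  IN={}  OUT={b@B0}
  B1:  IN={a@B2, b@B0, b@B3, e@B1, f@B2}  OUT={a@B1, b@B1, e@B1, f@B2}
  B2:  IN={a@B1, b@B1, e@B1, f@B2}  OUT={a@B2, b@B2, e@B1, f@B2}
  B3:  IN={a@B2, b@B2, e@B1, f@B2}  OUT={a@B2, b@B3, e@B1, f@B2}
  B4:  IN={a@B2, b@B3, e@B1, f@B2}  OUT={a@B2, b@B3, d@B4, e@B1, f@B2}
  B5:  IN={a@B2, b@B3, d@B4, e@B1, f@B2}  OUT={a@B2, b@B3, c@B5, d@B4, e@B5, f@B2}
  B6:  IN={a@B2, b@B0, b@B3, c@B5, d@B4, e@B5, f@B2}  OUT={a@B6, b@B0, b@B3, c@B5, d@B4, e@B5, f@B6}
  B7:  IN={a@B6, b@B0, b@B3, c@B5, d@B4, e@B5, f@B6}  OUT={a@B6, b@B0, b@B3, c@B5, d@B4, e@B5, f@B7}

Merge at B2: IN[B2] = OUT[B1] = {a@B1, b@B1, e@B1, f@B2}
Applying B2's transfer function to that IN value gives OUT[B2] (row B2 above).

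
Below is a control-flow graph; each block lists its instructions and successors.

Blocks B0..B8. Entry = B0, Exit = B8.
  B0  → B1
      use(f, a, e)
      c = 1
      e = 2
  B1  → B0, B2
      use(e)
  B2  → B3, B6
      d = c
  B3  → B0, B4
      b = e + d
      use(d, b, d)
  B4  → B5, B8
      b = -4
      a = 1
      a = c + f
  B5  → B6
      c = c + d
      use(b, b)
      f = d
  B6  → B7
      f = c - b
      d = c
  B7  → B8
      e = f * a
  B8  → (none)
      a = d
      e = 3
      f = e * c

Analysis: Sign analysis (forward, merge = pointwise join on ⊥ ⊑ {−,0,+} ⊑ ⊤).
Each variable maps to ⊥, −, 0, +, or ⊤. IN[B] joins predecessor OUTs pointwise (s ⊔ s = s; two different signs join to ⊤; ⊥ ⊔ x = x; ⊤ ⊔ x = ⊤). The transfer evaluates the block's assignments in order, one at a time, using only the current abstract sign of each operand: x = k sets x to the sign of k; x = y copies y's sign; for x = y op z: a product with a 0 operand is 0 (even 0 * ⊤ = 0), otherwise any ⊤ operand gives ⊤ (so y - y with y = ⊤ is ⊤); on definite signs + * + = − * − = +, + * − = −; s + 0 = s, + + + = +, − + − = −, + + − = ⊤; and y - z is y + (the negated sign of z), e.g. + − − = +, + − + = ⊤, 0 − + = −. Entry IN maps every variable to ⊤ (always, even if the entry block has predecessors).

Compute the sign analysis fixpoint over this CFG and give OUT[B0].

Answer: {a: ⊤, b: ⊤, c: +, d: ⊤, e: +, f: ⊤}

Derivation:
Per-block solution:
  B0: | IN=(all ⊤) | OUT={c:+, e:+; rest ⊤}
  B1: | IN={c:+, e:+; rest ⊤} | OUT={c:+, e:+; rest ⊤}
  B2: | IN={c:+, e:+; rest ⊤} | OUT={c:+, d:+, e:+; rest ⊤}
  B3: | IN={c:+, d:+, e:+; rest ⊤} | OUT={b:+, c:+, d:+, e:+; rest ⊤}
  B4: | IN={b:+, c:+, d:+, e:+; rest ⊤} | OUT={b:-, c:+, d:+, e:+; rest ⊤}
  B5: | IN={b:-, c:+, d:+, e:+; rest ⊤} | OUT={b:-, c:+, d:+, e:+, f:+; rest ⊤}
  B6: | IN={c:+, d:+, e:+; rest ⊤} | OUT={c:+, d:+, e:+; rest ⊤}
  B7: | IN={c:+, d:+, e:+; rest ⊤} | OUT={c:+, d:+; rest ⊤}
  B8: | IN={c:+, d:+; rest ⊤} | OUT={a:+, c:+, d:+, e:+, f:+; rest ⊤}

Merge at B0 (entry node, so the boundary value (all ⊤) is joined with the incoming edge(s)): IN[B0] = (all ⊤) ⊔ OUT[B1] ⊔ OUT[B3] = {a: ⊤, b: ⊤, c: ⊤, d: ⊤, e: ⊤, f: ⊤}
Applying B0's transfer function to that IN value gives OUT[B0] (row B0 above).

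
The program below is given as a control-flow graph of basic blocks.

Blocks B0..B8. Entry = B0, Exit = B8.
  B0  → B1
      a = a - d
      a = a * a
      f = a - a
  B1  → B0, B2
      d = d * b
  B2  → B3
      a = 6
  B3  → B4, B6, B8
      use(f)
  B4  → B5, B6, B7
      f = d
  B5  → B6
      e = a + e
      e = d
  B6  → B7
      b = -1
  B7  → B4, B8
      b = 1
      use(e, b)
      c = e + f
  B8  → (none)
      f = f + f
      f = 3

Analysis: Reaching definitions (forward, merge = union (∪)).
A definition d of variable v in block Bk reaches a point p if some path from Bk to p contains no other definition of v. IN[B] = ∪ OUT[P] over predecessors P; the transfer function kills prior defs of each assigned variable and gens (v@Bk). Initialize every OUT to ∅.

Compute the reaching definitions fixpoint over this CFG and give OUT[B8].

Per-block solution:
  B0:  IN={a@B0, d@B1, f@B0}  OUT={a@B0, d@B1, f@B0}
  B1:  IN={a@B0, d@B1, f@B0}  OUT={a@B0, d@B1, f@B0}
  B2:  IN={a@B0, d@B1, f@B0}  OUT={a@B2, d@B1, f@B0}
  B3:  IN={a@B2, d@B1, f@B0}  OUT={a@B2, d@B1, f@B0}
  B4:  IN={a@B2, b@B7, c@B7, d@B1, e@B5, f@B0, f@B4}  OUT={a@B2, b@B7, c@B7, d@B1, e@B5, f@B4}
  B5:  IN={a@B2, b@B7, c@B7, d@B1, e@B5, f@B4}  OUT={a@B2, b@B7, c@B7, d@B1, e@B5, f@B4}
  B6:  IN={a@B2, b@B7, c@B7, d@B1, e@B5, f@B0, f@B4}  OUT={a@B2, b@B6, c@B7, d@B1, e@B5, f@B0, f@B4}
  B7:  IN={a@B2, b@B6, b@B7, c@B7, d@B1, e@B5, f@B0, f@B4}  OUT={a@B2, b@B7, c@B7, d@B1, e@B5, f@B0, f@B4}
  B8:  IN={a@B2, b@B7, c@B7, d@B1, e@B5, f@B0, f@B4}  OUT={a@B2, b@B7, c@B7, d@B1, e@B5, f@B8}

Merge at B8: IN[B8] = OUT[B3] ⊔ OUT[B7] = {a@B2, b@B7, c@B7, d@B1, e@B5, f@B0, f@B4}
Applying B8's transfer function to that IN value gives OUT[B8] (row B8 above).

Answer: {a@B2, b@B7, c@B7, d@B1, e@B5, f@B8}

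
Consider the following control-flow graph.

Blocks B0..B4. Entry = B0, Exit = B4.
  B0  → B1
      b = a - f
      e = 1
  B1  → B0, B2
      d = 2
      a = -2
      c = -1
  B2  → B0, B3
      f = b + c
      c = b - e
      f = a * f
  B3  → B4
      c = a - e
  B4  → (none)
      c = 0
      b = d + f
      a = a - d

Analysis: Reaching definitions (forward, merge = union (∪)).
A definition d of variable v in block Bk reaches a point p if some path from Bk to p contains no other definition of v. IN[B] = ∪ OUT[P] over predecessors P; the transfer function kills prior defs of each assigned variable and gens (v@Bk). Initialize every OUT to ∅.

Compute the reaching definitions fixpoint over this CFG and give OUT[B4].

Converged values:
  B0: | IN={a@B1, b@B0, c@B1, c@B2, d@B1, e@B0, f@B2} | OUT={a@B1, b@B0, c@B1, c@B2, d@B1, e@B0, f@B2}
  B1: | IN={a@B1, b@B0, c@B1, c@B2, d@B1, e@B0, f@B2} | OUT={a@B1, b@B0, c@B1, d@B1, e@B0, f@B2}
  B2: | IN={a@B1, b@B0, c@B1, d@B1, e@B0, f@B2} | OUT={a@B1, b@B0, c@B2, d@B1, e@B0, f@B2}
  B3: | IN={a@B1, b@B0, c@B2, d@B1, e@B0, f@B2} | OUT={a@B1, b@B0, c@B3, d@B1, e@B0, f@B2}
  B4: | IN={a@B1, b@B0, c@B3, d@B1, e@B0, f@B2} | OUT={a@B4, b@B4, c@B4, d@B1, e@B0, f@B2}

Merge at B4: IN[B4] = OUT[B3] = {a@B1, b@B0, c@B3, d@B1, e@B0, f@B2}
Applying B4's transfer function to that IN value gives OUT[B4] (row B4 above).

Answer: {a@B4, b@B4, c@B4, d@B1, e@B0, f@B2}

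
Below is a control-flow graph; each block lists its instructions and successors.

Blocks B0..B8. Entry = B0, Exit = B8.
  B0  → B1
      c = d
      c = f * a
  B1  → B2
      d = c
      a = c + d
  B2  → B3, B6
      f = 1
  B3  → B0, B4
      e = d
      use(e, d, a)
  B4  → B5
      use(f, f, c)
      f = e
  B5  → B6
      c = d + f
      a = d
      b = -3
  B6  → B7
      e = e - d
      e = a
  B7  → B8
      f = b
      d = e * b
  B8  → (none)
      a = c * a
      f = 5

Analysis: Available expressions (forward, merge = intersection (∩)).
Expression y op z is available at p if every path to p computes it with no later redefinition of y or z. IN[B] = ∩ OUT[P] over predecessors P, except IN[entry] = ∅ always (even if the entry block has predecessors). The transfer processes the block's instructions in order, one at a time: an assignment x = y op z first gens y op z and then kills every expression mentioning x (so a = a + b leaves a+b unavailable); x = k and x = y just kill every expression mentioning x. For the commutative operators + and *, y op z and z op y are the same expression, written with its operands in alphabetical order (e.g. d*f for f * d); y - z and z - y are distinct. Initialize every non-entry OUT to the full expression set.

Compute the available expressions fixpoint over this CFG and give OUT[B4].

Answer: {c+d}

Working:
Converged values:
  B0:   IN={}   OUT={a*f}
  B1:   IN={a*f}   OUT={c+d}
  B2:   IN={c+d}   OUT={c+d}
  B3:   IN={c+d}   OUT={c+d}
  B4:   IN={c+d}   OUT={c+d}
  B5:   IN={c+d}   OUT={d+f}
  B6:   IN={}   OUT={}
  B7:   IN={}   OUT={b*e}
  B8:   IN={b*e}   OUT={b*e}

Merge at B4: IN[B4] = OUT[B3] = {c+d}
Applying B4's transfer function to that IN value gives OUT[B4] (row B4 above).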